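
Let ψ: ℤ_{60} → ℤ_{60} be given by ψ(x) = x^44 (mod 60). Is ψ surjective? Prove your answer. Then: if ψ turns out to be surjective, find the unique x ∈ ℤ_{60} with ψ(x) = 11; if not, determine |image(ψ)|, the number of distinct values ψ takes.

8

ψ(2): Repeated squaring mod 60: 2^1 ≡ 2, 2^2 ≡ 2² = 4, 2^4 ≡ 4² = 16, 2^8 ≡ 16² = 256 ≡ 16, 2^16 ≡ 16² = 256 ≡ 16, 2^32 ≡ 16² = 256 ≡ 16. Since 44 = 32 + 8 + 4, 2^44 ≡ 16·16·16: 16·16 = 256 ≡ 16, then 16·16 = 256 ≡ 16. So 2^44 ≡ 16 (mod 60).
ψ(4): Repeated squaring mod 60: 4^1 ≡ 4, 4^2 ≡ 4² = 16, 4^4 ≡ 16² = 256 ≡ 16, 4^8 ≡ 16² = 256 ≡ 16, 4^16 ≡ 16² = 256 ≡ 16, 4^32 ≡ 16² = 256 ≡ 16. Since 44 = 32 + 8 + 4, 4^44 ≡ 16·16·16: 16·16 = 256 ≡ 16, then 16·16 = 256 ≡ 16. So 4^44 ≡ 16 (mod 60).
So ψ(2) = ψ(4) = 16 while 2 ≠ 4, thus ψ is not injective.
A non-injective map from the 60-element set ℤ_{60} to itself takes at most 59 distinct values, so it cannot be surjective. Hence ψ is not surjective.
Since ψ is not surjective, we determine |image(ψ)|. Computing x^44 mod 60 for each x (by repeated squaring, reducing mod 60 at every step), the values ψ(0), ψ(1), …, ψ(59) are: 0, 1, 16, 21, 16, 25, 36, 1, 16, 21, 40, 1, 36, 1, 16, 45, 16, 1, 36, 1, 40, 21, 16, 1, 36, 25, 16, 21, 16, 1, 0, 1, 16, 21, 16, 25, 36, 1, 16, 21, 40, 1, 36, 1, 16, 45, 16, 1, 36, 1, 40, 21, 16, 1, 36, 25, 16, 21, 16, 1.
The distinct values are {0, 1, 16, 21, 25, 36, 40, 45}; there are 8 of them.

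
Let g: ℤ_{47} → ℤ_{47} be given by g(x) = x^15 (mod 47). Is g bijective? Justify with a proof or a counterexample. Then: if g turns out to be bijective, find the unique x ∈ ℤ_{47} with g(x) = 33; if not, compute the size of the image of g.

13

Since 47 is prime, the nonzero elements of ℤ_{47} form a cyclic group of order 46.
As gcd(15, 46) = 1, raising to the 15th power is a bijection on this group: if x_1^15 ≡ x_2^15 then (x_1x_2^{−1})^15 = 1, and the only element of order dividing gcd(15, 46) = 1 is 1, so x_1 = x_2.
With g(0) = 0 this makes g injective on all of ℤ_{47}, hence bijective (finite equal-size domain and codomain). In particular g is bijective.
Since g is bijective, we find the preimage of 33. The inverse of x ↦ x^15 on (ℤ_{47})^× is x ↦ x^43, because 15·43 = 645 = 14·46 + 1 ≡ 1 (mod 46) and x^{46} = 1 for x ≠ 0 (Fermat). So g⁻¹(33) = 33^43 mod 47.
Repeated squaring mod 47: 33^1 ≡ 33, 33^2 ≡ 33² = 1089 ≡ 8, 33^4 ≡ 8² = 64 ≡ 17, 33^8 ≡ 17² = 289 ≡ 7, 33^16 ≡ 7² = 49 ≡ 2, 33^32 ≡ 2² = 4. Since 43 = 32 + 8 + 2 + 1, 33^43 ≡ 4·7·8·33: 4·7 = 28, then 28·8 = 224 ≡ 36, then 36·33 = 1188 ≡ 13. So 33^43 ≡ 13 (mod 47).
Hence g⁻¹(33) = 13.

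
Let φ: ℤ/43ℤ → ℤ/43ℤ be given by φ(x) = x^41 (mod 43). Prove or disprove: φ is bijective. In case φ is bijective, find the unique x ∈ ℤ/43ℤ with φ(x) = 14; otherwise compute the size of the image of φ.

Since 43 is prime, the nonzero elements of ℤ/43ℤ form a cyclic group of order 42.
As gcd(41, 42) = 1, raising to the 41st power is a bijection on this group: if a^41 ≡ b^41 then (ab^{−1})^41 = 1, and the only element of order dividing gcd(41, 42) = 1 is 1, so a = b.
With φ(0) = 0 this makes φ injective on all of ℤ/43ℤ, hence bijective (finite equal-size domain and codomain). In particular φ is bijective.
Since φ is bijective, we find the preimage of 14. The inverse of x ↦ x^41 on (ℤ/43ℤ)^× is x ↦ x^41, because 41·41 = 1681 = 40·42 + 1 ≡ 1 (mod 42) and x^{42} = 1 for x ≠ 0 (Fermat). So φ⁻¹(14) = 14^41 mod 43.
Repeated squaring mod 43: 14^1 ≡ 14, 14^2 ≡ 14² = 196 ≡ 24, 14^4 ≡ 24² = 576 ≡ 17, 14^8 ≡ 17² = 289 ≡ 31, 14^16 ≡ 31² = 961 ≡ 15, 14^32 ≡ 15² = 225 ≡ 10. Since 41 = 32 + 8 + 1, 14^41 ≡ 10·31·14: 10·31 = 310 ≡ 9, then 9·14 = 126 ≡ 40. So 14^41 ≡ 40 (mod 43).
Hence φ⁻¹(14) = 40.

40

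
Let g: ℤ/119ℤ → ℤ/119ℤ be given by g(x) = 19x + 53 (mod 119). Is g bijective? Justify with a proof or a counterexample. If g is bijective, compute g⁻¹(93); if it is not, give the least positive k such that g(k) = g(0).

71

By definition, g is injective when g(s) = g(t) forces s = t.
Suppose g(s) = g(t) in ℤ/119ℤ. Then 19s + 53 ≡ 19t + 53 (mod 119), thus 19(s − t) ≡ 0 (mod 119).
Since gcd(19, 119) = 1, 19 is invertible modulo 119, therefore s − t ≡ 0 (mod 119), i.e. s = t.
We now compute 19⁻¹ mod 119 explicitly. Euclid's algorithm: 119 = 6·19 + 5, 19 = 3·5 + 4, 5 = 1·4 + 1; back-substituting gives 1 = 94·19 − 15·119, so 19⁻¹ ≡ 94 (mod 119).
Then y ↦ 94(y − 53) is a two-sided inverse to g, so every y ∈ ℤ/119ℤ has a preimage.
Therefore g is bijective.
Since g is bijective, we compute g⁻¹(93): solve 19x + 53 ≡ 93 (mod 119), i.e. 19x ≡ 40 (mod 119).
Multiplying by 19⁻¹ = 94 gives x ≡ 94·40 = 3760 = 31·119 + 71 ≡ 71 (mod 119).
Check: g(71) = 19·71 + 53 = 1402 = 11·119 + 93 ≡ 93 (mod 119).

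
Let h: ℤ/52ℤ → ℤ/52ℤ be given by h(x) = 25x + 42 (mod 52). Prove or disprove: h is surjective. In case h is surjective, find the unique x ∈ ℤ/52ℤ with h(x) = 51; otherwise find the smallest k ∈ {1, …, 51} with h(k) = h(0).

Since gcd(25, 52) = 1, 25 is invertible modulo 52. Euclid's algorithm: 52 = 2·25 + 2, 25 = 12·2 + 1; back-substituting gives 1 = 25·25 − 12·52, so 25⁻¹ ≡ 25 (mod 52).
Then y ↦ 25(y − 42) is a two-sided inverse to h, so every y ∈ ℤ/52ℤ has a preimage.
Hence h is surjective.
Since h is surjective, we find h⁻¹(51): we need 25x ≡ 51 − 42 ≡ 9 (mod 52). Using 25⁻¹ = 25: x ≡ 25·9 = 225 = 4·52 + 17, so x = 17.
Check: h(17) = 25·17 + 42 = 467 = 8·52 + 51 ≡ 51 (mod 52).

17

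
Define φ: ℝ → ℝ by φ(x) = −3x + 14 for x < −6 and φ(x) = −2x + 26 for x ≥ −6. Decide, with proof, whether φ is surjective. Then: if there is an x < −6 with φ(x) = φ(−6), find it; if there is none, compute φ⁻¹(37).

Both pieces are strictly decreasing (slopes −3 and −2), so each is injective on its own interval.
The left piece maps (−∞, −6) onto (32, ∞); the right piece maps [−6, ∞) onto (−∞, 38].
The union (32, ∞) ∪ (−∞, 38] covers ℝ, so φ is surjective.
For the follow-up: the images overlap, so an x < −6 with φ(x) = φ(−6) exists. φ(−6) = 38; solving −3x + 14 = 38 for x < −6 gives x = (38 − 14)/(−3) = −8.

-8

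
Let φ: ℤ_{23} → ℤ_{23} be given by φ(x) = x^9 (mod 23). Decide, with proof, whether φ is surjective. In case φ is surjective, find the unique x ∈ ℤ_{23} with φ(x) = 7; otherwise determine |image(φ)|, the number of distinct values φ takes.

Since 23 is prime, the nonzero elements of ℤ_{23} form a cyclic group of order 22.
As gcd(9, 22) = 1, raising to the 9th power is a bijection on this group: if x_1^9 ≡ x_2^9 then (x_1x_2^{−1})^9 = 1, and the only element of order dividing gcd(9, 22) = 1 is 1, so x_1 = x_2.
With φ(0) = 0 this makes φ injective on all of ℤ_{23}, hence bijective (finite equal-size domain and codomain). In particular φ is surjective.
Since φ is surjective, we find the preimage of 7. The inverse of x ↦ x^9 on (ℤ_{23})^× is x ↦ x^5, because 9·5 = 45 = 2·22 + 1 ≡ 1 (mod 22) and x^{22} = 1 for x ≠ 0 (Fermat). So φ⁻¹(7) = 7^5 mod 23.
Repeated squaring mod 23: 7^1 ≡ 7, 7^2 ≡ 7² = 49 ≡ 3, 7^4 ≡ 3² = 9. Since 5 = 4 + 1, 7^5 ≡ 9·7: 9·7 = 63 ≡ 17. So 7^5 ≡ 17 (mod 23).
Hence φ⁻¹(7) = 17.

17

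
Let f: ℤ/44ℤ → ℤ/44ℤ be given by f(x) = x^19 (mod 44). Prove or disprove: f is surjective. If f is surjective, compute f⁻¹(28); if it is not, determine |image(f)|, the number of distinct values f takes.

33

f(0) = 0^19 = 0.
f(22): Repeated squaring mod 44: 22^1 ≡ 22, 22^2 ≡ 22² = 484 ≡ 0, 22^4 ≡ 0² = 0, 22^8 ≡ 0² = 0, 22^16 ≡ 0² = 0. Since 19 = 16 + 2 + 1, 22^19 ≡ 0·0·22: 0·0 = 0, then 0·22 = 0. So 22^19 ≡ 0 (mod 44).
So f(0) = f(22) = 0 while 0 ≠ 22, therefore f is not injective.
A non-injective map from the 44-element set ℤ/44ℤ to itself takes at most 43 distinct values, so it cannot be surjective. Thus f is not surjective.
Since f is not surjective, we determine |image(f)|. Computing x^19 mod 44 for each x (by repeated squaring, reducing mod 44 at every step), the values f(0), f(1), …, f(43) are: 0, 1, 28, 15, 36, 9, 24, 19, 40, 5, 32, 11, 12, 17, 4, 3, 20, 13, 8, 7, 16, 21, 0, 23, 28, 37, 36, 31, 24, 41, 40, 27, 32, 33, 12, 39, 4, 25, 20, 35, 8, 29, 16, 43.
The distinct values are {0, 1, 3, 4, 5, 7, 8, 9, 11, 12, 13, 15, 16, 17, 19, 20, 21, 23, 24, 25, 27, 28, 29, 31, 32, 33, 35, 36, 37, 39, 40, 41, 43}; there are 33 of them.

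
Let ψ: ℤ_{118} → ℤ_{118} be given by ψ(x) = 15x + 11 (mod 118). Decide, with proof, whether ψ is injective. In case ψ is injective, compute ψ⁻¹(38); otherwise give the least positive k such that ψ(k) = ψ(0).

If ψ(u) = ψ(v), then 15u ≡ 15v (mod 118). Because gcd(15, 118) = 1, we may cancel 15 to get u ≡ v (mod 118).
Therefore ψ is injective.
We now compute 15⁻¹ mod 118 explicitly. Euclid's algorithm: 118 = 7·15 + 13, 15 = 1·13 + 2, 13 = 6·2 + 1; back-substituting gives 1 = 63·15 − 8·118, so 15⁻¹ ≡ 63 (mod 118).
Since ψ is injective, we compute ψ⁻¹(38): solve 15x + 11 ≡ 38 (mod 118), i.e. 15x ≡ 27 (mod 118).
Multiplying by 15⁻¹ = 63 gives x ≡ 63·27 = 1701 = 14·118 + 49 ≡ 49 (mod 118).
Check: ψ(49) = 15·49 + 11 = 746 = 6·118 + 38 ≡ 38 (mod 118).

49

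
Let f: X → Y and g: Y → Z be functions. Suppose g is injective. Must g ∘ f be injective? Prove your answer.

not injective

No. Take X = {0, 1}, Y = Z = {0, 1, 2, 3}, f(0) = f(1) = 0, and g = identity (injective).
Then (g ∘ f)(0) = (g ∘ f)(1) = 0 with 0 ≠ 1, so g ∘ f is not injective.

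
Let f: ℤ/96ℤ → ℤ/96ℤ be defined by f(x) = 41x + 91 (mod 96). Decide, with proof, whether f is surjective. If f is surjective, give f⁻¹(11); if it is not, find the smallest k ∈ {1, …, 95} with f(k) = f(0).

80

Since gcd(41, 96) = 1, 41 is invertible modulo 96. Euclid's algorithm: 96 = 2·41 + 14, 41 = 2·14 + 13, 14 = 1·13 + 1; back-substituting gives 1 = 89·41 − 38·96, so 41⁻¹ ≡ 89 (mod 96).
For any y ∈ ℤ/96ℤ, x = 89(y − 91) mod 96 satisfies f(x) = 41·89(y − 91) + 91 ≡ y (since 41·89 ≡ 1 mod 96). So every y has a preimage.
Thus f is surjective.
Since f is surjective, we compute f⁻¹(11): solve 41x + 91 ≡ 11 (mod 96), i.e. 41x ≡ 16 (mod 96).
Multiplying by 41⁻¹ = 89 gives x ≡ 89·16 = 1424 = 14·96 + 80 ≡ 80 (mod 96).
Check: f(80) = 41·80 + 91 = 3371 = 35·96 + 11 ≡ 11 (mod 96).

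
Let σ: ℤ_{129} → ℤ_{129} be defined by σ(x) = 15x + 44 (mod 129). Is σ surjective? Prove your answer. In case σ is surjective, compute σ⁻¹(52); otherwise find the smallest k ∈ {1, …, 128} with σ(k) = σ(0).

Recall: σ is surjective if every y in the codomain equals σ(x) for some x in the domain.
Since gcd(15, 129) = 3, we have 15x ≡ 0 (mod 3) for all x, so σ(x) ≡ 2 (mod 3).
But 0 ≢ 2 (mod 3), so 0 ∈ ℤ_{129} has no preimage. So σ is not surjective.
Since σ is not surjective, we find the least positive k with σ(k) = σ(0): this means 15k ≡ 0 (mod 129), i.e. 129 ∣ 15k. Since gcd(15, 129) = 3, dividing through by 3 this holds exactly when 43 ∣ 5k, and as gcd(5, 43) = 1, exactly when 43 ∣ k.
The smallest positive such k is 43.

43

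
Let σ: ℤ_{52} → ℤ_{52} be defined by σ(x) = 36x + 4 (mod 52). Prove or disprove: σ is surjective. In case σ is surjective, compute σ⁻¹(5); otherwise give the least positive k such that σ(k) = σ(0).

13

Since gcd(36, 52) = 4, we have 36x ≡ 0 (mod 4) for all x, so σ(x) ≡ 0 (mod 4).
But 1 ≢ 0 (mod 4), so 1 ∈ ℤ_{52} has no preimage. Hence σ is not surjective.
Since σ is not surjective, we find the least positive k with σ(k) = σ(0): this means 36k ≡ 0 (mod 52), i.e. 52 ∣ 36k. Since gcd(36, 52) = 4, dividing through by 4 this holds exactly when 13 ∣ 9k, and as gcd(9, 13) = 1, exactly when 13 ∣ k.
The smallest positive such k is 13.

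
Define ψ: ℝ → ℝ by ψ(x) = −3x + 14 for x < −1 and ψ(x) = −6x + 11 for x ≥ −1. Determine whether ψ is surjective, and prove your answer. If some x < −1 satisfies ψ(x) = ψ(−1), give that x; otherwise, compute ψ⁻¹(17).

Both pieces are strictly decreasing (slopes −3 and −6), so each is injective on its own interval.
The left piece maps (−∞, −1) onto (17, ∞); the right piece maps [−1, ∞) onto (−∞, 17].
These images together cover ℝ, so ψ is surjective.
Because the two images are disjoint, no x < −1 has ψ(x) = ψ(−1), so we compute ψ⁻¹(17): 17 lies in (−∞, 17], so solve −6x + 11 = 17: x = (17 − 11)/(−6) = −1.

-1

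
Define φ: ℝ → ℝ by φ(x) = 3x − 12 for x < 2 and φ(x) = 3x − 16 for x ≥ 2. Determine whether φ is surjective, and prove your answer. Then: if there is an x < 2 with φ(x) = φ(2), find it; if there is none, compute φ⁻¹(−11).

Both pieces are strictly increasing (slopes 3 and 3), so each is injective on its own interval.
The left piece maps (−∞, 2) onto (−∞, −6); the right piece maps [2, ∞) onto [−10, ∞).
The union (−∞, −6) ∪ [−10, ∞) covers ℝ, so φ is surjective.
For the follow-up: the images overlap, so an x < 2 with φ(x) = φ(2) exists. φ(2) = −10; solving 3x − 12 = −10 for x < 2 gives x = (−10 + 12)/3 = 2/3.

2/3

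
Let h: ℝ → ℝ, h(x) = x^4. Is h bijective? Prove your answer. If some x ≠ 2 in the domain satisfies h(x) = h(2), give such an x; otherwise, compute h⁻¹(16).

h(2) = 16 = (−2)^4 = h(−2) (since 4 is even), with 2 ≠ −2. So h is not injective, hence not bijective.
For the follow-up, such an x exists: taking x = −2 ∈ ℝ gives h(−2) = 16 = h(2) with −2 ≠ 2.

-2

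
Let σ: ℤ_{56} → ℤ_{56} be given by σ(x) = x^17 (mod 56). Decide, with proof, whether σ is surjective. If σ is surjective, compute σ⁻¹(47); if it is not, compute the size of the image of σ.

σ(0) = 0^17 = 0.
σ(14): Repeated squaring mod 56: 14^1 ≡ 14, 14^2 ≡ 14² = 196 ≡ 28, 14^4 ≡ 28² = 784 ≡ 0, 14^8 ≡ 0² = 0, 14^16 ≡ 0² = 0. Since 17 = 16 + 1, 14^17 ≡ 0·14: 0·14 = 0. So 14^17 ≡ 0 (mod 56).
So σ(0) = σ(14) = 0 while 0 ≠ 14, so σ is not injective.
A non-injective map from the 56-element set ℤ_{56} to itself takes at most 55 distinct values, so it cannot be surjective. Therefore σ is not surjective.
Since σ is not surjective, we determine |image(σ)|. Computing x^17 mod 56 for each x (by repeated squaring, reducing mod 56 at every step), the values σ(0), σ(1), …, σ(55) are: 0, 1, 32, 19, 16, 45, 48, 7, 8, 25, 40, 51, 24, 13, 0, 15, 32, 33, 16, 3, 48, 21, 8, 39, 40, 9, 24, 27, 0, 29, 32, 47, 16, 17, 48, 35, 8, 53, 40, 23, 24, 41, 0, 43, 32, 5, 16, 31, 48, 49, 8, 11, 40, 37, 24, 55.
The distinct values are {0, 1, 3, 5, 7, 8, 9, 11, 13, 15, 16, 17, 19, 21, 23, 24, 25, 27, 29, 31, 32, 33, 35, 37, 39, 40, 41, 43, 45, 47, 48, 49, 51, 53, 55}; there are 35 of them.

35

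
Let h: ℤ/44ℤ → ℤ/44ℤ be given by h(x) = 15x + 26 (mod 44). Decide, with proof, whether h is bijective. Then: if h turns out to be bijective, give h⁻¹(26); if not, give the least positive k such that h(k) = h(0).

0

Recall: h is injective when h(u) = h(v) forces u = v.
If h(u) = h(v), then 15u ≡ 15v (mod 44). Because gcd(15, 44) = 1, we may cancel 15 to get u ≡ v (mod 44).
We now compute 15⁻¹ mod 44 explicitly. Euclid's algorithm: 44 = 2·15 + 14, 15 = 1·14 + 1; back-substituting gives 1 = 3·15 − 1·44, so 15⁻¹ ≡ 3 (mod 44).
For any y ∈ ℤ/44ℤ, x = 3(y − 26) mod 44 satisfies h(x) = 15·3(y − 26) + 26 ≡ y (since 15·3 ≡ 1 mod 44). So every y has a preimage.
So h is bijective.
Since h is bijective, we find h⁻¹(26): we need 15x ≡ 26 − 26 ≡ 0 (mod 44). Using 15⁻¹ = 3: x ≡ 3·0 = 0, so x = 0.
Check: h(0) = 15·0 + 26 = 26 ≡ 26 (mod 44).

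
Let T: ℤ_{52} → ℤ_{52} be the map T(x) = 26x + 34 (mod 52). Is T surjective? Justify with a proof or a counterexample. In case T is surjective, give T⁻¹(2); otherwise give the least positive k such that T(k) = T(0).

2

Since gcd(26, 52) = 26, we have 26x ≡ 0 (mod 26) for all x, so T(x) ≡ 8 (mod 26).
But 0 ≢ 8 (mod 26), so 0 ∈ ℤ_{52} has no preimage. Therefore T is not surjective.
Since T is not surjective, we find the least positive k with T(k) = T(0): this means 26k ≡ 0 (mod 52), i.e. 52 ∣ 26k. Since gcd(26, 52) = 26, dividing through by 26 this holds exactly when 2 ∣ k.
The smallest positive such k is 2.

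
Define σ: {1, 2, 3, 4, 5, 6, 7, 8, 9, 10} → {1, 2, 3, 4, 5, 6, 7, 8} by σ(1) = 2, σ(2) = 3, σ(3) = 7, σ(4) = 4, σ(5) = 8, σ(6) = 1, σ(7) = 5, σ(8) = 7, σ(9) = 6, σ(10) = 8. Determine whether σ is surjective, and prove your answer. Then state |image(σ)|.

Every element of the codomain has a preimage: 1 = σ(6), 2 = σ(1), 3 = σ(2), 4 = σ(4), 5 = σ(7), 6 = σ(9), 7 = σ(3), 8 = σ(5).
So σ is surjective.
The image of σ is {1, 2, 3, 4, 5, 6, 7, 8}, which has 8 elements.

8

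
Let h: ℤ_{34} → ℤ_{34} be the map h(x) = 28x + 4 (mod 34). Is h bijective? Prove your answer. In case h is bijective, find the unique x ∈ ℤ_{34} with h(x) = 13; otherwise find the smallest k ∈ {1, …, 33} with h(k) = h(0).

Recall: h is injective if h(x_1) = h(x_2) implies x_1 = x_2.
We have gcd(28, 34) = 2 > 1. Taking x_1 = 0 and x_2 = 17: h(0) = 4 and h(17) = 28·17 + 4 = 480 ≡ 4 (mod 34).
So h(0) = h(17) while 0 ≠ 17, so h is not injective, hence not bijective.
Since h is not bijective, we find the least positive k with h(k) = h(0): this means 28k ≡ 0 (mod 34), i.e. 34 ∣ 28k. Since gcd(28, 34) = 2, dividing through by 2 this holds exactly when 17 ∣ 14k, and as gcd(14, 17) = 1, exactly when 17 ∣ k.
The smallest positive such k is 17.

17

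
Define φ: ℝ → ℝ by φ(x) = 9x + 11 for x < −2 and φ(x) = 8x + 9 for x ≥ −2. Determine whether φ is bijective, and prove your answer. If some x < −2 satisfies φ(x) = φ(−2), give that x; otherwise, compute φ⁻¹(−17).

Both pieces are strictly increasing (slopes 9 and 8), so each is injective on its own interval.
The left piece maps (−∞, −2) onto (−∞, −7); the right piece maps [−2, ∞) onto [−7, ∞).
Since −7 = −7, the images partition ℝ: φ is injective and surjective, hence bijective.
Because the two images are disjoint, no x < −2 has φ(x) = φ(−2), so we compute φ⁻¹(−17): −17 lies in (−∞, −7), so solve 9x + 11 = −17: x = (−17 − 11)/9 = −28/9.

-28/9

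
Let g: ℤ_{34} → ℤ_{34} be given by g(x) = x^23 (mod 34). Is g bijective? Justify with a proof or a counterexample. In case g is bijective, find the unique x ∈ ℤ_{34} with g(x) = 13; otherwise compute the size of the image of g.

21

Computing x^23 mod 34 for each x (by repeated squaring, reducing mod 34 at every step), the values g(0), g(1), …, g(33) are: 0, 1, 26, 11, 30, 27, 14, 29, 32, 19, 22, 3, 24, 21, 6, 25, 16, 17, 18, 9, 28, 13, 10, 31, 12, 15, 2, 5, 20, 7, 4, 23, 8, 33.
Every element of ℤ_{34} appears exactly once in this list, so g is a bijection, and in particular bijective.
Since g is bijective, we read off the preimage of 13 from the same table: g(21) = 13, so g⁻¹(13) = 21.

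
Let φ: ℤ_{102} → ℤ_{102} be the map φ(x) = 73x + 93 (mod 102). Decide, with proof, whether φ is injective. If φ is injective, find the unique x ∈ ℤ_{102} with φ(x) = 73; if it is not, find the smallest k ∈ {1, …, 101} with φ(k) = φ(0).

64

By definition, φ is injective when φ(x_1) = φ(x_2) forces x_1 = x_2.
If φ(x_1) = φ(x_2), then 73x_1 ≡ 73x_2 (mod 102). Because gcd(73, 102) = 1, we may cancel 73 to get x_1 ≡ x_2 (mod 102).
Hence φ is injective.
We now compute 73⁻¹ mod 102 explicitly. Euclid's algorithm: 102 = 1·73 + 29, 73 = 2·29 + 15, 29 = 1·15 + 14, 15 = 1·14 + 1; back-substituting gives 1 = 7·73 − 5·102, so 73⁻¹ ≡ 7 (mod 102).
Since φ is injective, we find φ⁻¹(73): we need 73x ≡ 73 − 93 ≡ 82 (mod 102). Using 73⁻¹ = 7: x ≡ 7·82 = 574 = 5·102 + 64, so x = 64.
Check: φ(64) = 73·64 + 93 = 4765 = 46·102 + 73 ≡ 73 (mod 102).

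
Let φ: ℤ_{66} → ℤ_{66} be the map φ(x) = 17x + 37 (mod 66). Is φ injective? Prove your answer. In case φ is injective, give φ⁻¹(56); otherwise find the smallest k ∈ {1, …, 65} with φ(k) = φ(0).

Suppose φ(a) = φ(b) in ℤ_{66}. Then 17a + 37 ≡ 17b + 37 (mod 66), so 17(a − b) ≡ 0 (mod 66).
Since gcd(17, 66) = 1, 17 is invertible modulo 66, so a − b ≡ 0 (mod 66), i.e. a = b.
Thus φ is injective.
We now compute 17⁻¹ mod 66 explicitly. Euclid's algorithm: 66 = 3·17 + 15, 17 = 1·15 + 2, 15 = 7·2 + 1; back-substituting gives 1 = 35·17 − 9·66, so 17⁻¹ ≡ 35 (mod 66).
Since φ is injective, we find φ⁻¹(56): we need 17x ≡ 56 − 37 ≡ 19 (mod 66). Using 17⁻¹ = 35: x ≡ 35·19 = 665 = 10·66 + 5, so x = 5.
Check: φ(5) = 17·5 + 37 = 122 = 1·66 + 56 ≡ 56 (mod 66).

5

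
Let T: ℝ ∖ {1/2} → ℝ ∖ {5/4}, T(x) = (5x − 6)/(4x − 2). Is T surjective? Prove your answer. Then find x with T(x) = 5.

4/15

For any y ≠ 5/4, solving y(4x − 2) = 5x − 6 for x gives a well-defined x ≠ 1/2. So T is surjective.
Solving T(x) = 5: cross-multiplying gives 5x − 6 = 5(4x − 2), which rearranges to −15x = −4, so x = 4/15.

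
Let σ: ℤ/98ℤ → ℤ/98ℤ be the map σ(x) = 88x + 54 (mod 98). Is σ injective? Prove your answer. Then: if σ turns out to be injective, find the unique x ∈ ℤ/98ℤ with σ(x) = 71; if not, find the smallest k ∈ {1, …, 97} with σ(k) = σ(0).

49

We have gcd(88, 98) = 2 > 1. Taking x_1 = 0 and x_2 = 49: σ(0) = 54 and σ(49) = 88·49 + 54 = 4366 ≡ 54 (mod 98).
So σ(0) = σ(49) while 0 ≠ 49, hence σ is not injective.
Since σ is not injective, we find the least positive k with σ(k) = σ(0): this means 88k ≡ 0 (mod 98), i.e. 98 ∣ 88k. Since gcd(88, 98) = 2, dividing through by 2 this holds exactly when 49 ∣ 44k, and as gcd(44, 49) = 1, exactly when 49 ∣ k.
The smallest positive such k is 49.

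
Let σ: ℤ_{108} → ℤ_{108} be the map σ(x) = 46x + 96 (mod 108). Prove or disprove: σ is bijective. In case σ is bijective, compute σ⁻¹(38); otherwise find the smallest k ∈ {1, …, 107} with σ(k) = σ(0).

We have gcd(46, 108) = 2 > 1. Taking x_1 = 0 and x_2 = 54: σ(0) = 96 and σ(54) = 46·54 + 96 = 2580 ≡ 96 (mod 108).
So σ(0) = σ(54) while 0 ≠ 54, thus σ is not injective, hence not bijective.
Since σ is not bijective, we find the least positive k with σ(k) = σ(0): this means 46k ≡ 0 (mod 108), i.e. 108 ∣ 46k. Since gcd(46, 108) = 2, dividing through by 2 this holds exactly when 54 ∣ 23k, and as gcd(23, 54) = 1, exactly when 54 ∣ k.
The smallest positive such k is 54.

54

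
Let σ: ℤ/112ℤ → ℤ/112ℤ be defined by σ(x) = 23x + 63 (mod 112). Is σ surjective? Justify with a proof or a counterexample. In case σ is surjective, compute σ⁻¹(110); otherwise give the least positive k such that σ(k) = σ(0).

Since gcd(23, 112) = 1, 23 is invertible modulo 112. Euclid's algorithm: 112 = 4·23 + 20, 23 = 1·20 + 3, 20 = 6·3 + 2, 3 = 1·2 + 1; back-substituting gives 1 = 39·23 − 8·112, so 23⁻¹ ≡ 39 (mod 112).
Then y ↦ 39(y − 63) is a two-sided inverse to σ, so every y ∈ ℤ/112ℤ has a preimage.
So σ is surjective.
Since σ is surjective, we find σ⁻¹(110): we need 23x ≡ 110 − 63 ≡ 47 (mod 112). Using 23⁻¹ = 39: x ≡ 39·47 = 1833 = 16·112 + 41, so x = 41.
Check: σ(41) = 23·41 + 63 = 1006 = 8·112 + 110 ≡ 110 (mod 112).

41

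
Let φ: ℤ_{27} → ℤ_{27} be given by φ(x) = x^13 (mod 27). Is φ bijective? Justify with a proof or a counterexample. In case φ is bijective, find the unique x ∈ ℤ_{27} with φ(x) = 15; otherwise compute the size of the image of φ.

19

φ(0) = 0^13 = 0.
φ(3): Repeated squaring mod 27: 3^1 ≡ 3, 3^2 ≡ 3² = 9, 3^4 ≡ 9² = 81 ≡ 0, 3^8 ≡ 0² = 0. Since 13 = 8 + 4 + 1, 3^13 ≡ 0·0·3: 0·0 = 0, then 0·3 = 0. So 3^13 ≡ 0 (mod 27).
So φ(0) = φ(3) = 0 while 0 ≠ 3, so φ is not injective, hence not bijective.
Since φ is not bijective, we determine |image(φ)|. Computing x^13 mod 27 for each x (by repeated squaring, reducing mod 27 at every step), the values φ(0), φ(1), …, φ(26) are: 0, 1, 11, 0, 13, 23, 0, 25, 8, 0, 10, 20, 0, 22, 5, 0, 7, 17, 0, 19, 2, 0, 4, 14, 0, 16, 26.
The distinct values are {0, 1, 2, 4, 5, 7, 8, 10, 11, 13, 14, 16, 17, 19, 20, 22, 23, 25, 26}; there are 19 of them.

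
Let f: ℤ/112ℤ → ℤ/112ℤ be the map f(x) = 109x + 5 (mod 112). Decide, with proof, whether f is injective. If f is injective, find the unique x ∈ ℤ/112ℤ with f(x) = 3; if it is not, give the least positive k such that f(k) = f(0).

Suppose f(u) = f(v) in ℤ/112ℤ. Then 109u + 5 ≡ 109v + 5 (mod 112), hence 109(u − v) ≡ 0 (mod 112).
Since gcd(109, 112) = 1, 109 is invertible modulo 112, therefore u − v ≡ 0 (mod 112), i.e. u = v.
Therefore f is injective.
We now compute 109⁻¹ mod 112 explicitly. Euclid's algorithm: 112 = 1·109 + 3, 109 = 36·3 + 1; back-substituting gives 1 = 37·109 − 36·112, so 109⁻¹ ≡ 37 (mod 112).
Since f is injective, we compute f⁻¹(3): solve 109x + 5 ≡ 3 (mod 112), i.e. 109x ≡ 110 (mod 112).
Multiplying by 109⁻¹ = 37 gives x ≡ 37·110 = 4070 = 36·112 + 38 ≡ 38 (mod 112).
Check: f(38) = 109·38 + 5 = 4147 = 37·112 + 3 ≡ 3 (mod 112).

38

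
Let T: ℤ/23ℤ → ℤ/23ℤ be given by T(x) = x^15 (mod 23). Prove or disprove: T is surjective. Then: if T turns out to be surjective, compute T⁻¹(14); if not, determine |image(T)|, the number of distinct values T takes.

Since 23 is prime, the nonzero elements of ℤ/23ℤ form a cyclic group of order 22.
As gcd(15, 22) = 1, raising to the 15th power is a bijection on this group: if x_1^15 ≡ x_2^15 then (x_1x_2^{−1})^15 = 1, and the only element of order dividing gcd(15, 22) = 1 is 1, so x_1 = x_2.
With T(0) = 0 this makes T injective on all of ℤ/23ℤ, hence bijective (finite equal-size domain and codomain). In particular T is surjective.
Since T is surjective, we find the preimage of 14. The inverse of x ↦ x^15 on (ℤ/23ℤ)^× is x ↦ x^3, because 15·3 = 45 = 2·22 + 1 ≡ 1 (mod 22) and x^{22} = 1 for x ≠ 0 (Fermat). So T⁻¹(14) = 14^3 mod 23.
Repeated squaring mod 23: 14^1 ≡ 14, 14^2 ≡ 14² = 196 ≡ 12. Since 3 = 2 + 1, 14^3 ≡ 12·14: 12·14 = 168 ≡ 7. So 14^3 ≡ 7 (mod 23).
Hence T⁻¹(14) = 7.

7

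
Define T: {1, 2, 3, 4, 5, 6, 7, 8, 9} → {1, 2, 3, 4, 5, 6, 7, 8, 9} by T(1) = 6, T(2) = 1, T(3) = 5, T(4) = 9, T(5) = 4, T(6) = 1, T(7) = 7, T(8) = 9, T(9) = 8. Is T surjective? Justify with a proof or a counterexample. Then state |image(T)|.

No element maps to 2, so T is not surjective.
The image of T is {1, 4, 5, 6, 7, 8, 9}, which has 7 elements.

7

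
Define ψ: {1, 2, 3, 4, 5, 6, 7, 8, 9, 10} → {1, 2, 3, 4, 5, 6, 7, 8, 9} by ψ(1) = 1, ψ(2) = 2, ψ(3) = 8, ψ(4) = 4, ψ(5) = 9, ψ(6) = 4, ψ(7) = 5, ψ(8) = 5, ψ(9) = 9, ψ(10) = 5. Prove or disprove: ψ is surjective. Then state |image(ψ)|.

No element maps to 3, so ψ is not surjective.
The image of ψ is {1, 2, 4, 5, 8, 9}, which has 6 elements.

6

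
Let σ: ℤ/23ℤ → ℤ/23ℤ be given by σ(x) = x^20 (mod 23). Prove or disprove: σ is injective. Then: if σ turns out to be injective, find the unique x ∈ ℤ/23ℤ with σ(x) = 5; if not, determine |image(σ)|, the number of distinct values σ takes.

12

σ(11): Repeated squaring mod 23: 11^1 ≡ 11, 11^2 ≡ 11² = 121 ≡ 6, 11^4 ≡ 6² = 36 ≡ 13, 11^8 ≡ 13² = 169 ≡ 8, 11^16 ≡ 8² = 64 ≡ 18. Since 20 = 16 + 4, 11^20 ≡ 18·13: 18·13 = 234 ≡ 4. So 11^20 ≡ 4 (mod 23).
σ(12): Repeated squaring mod 23: 12^1 ≡ 12, 12^2 ≡ 12² = 144 ≡ 6, 12^4 ≡ 6² = 36 ≡ 13, 12^8 ≡ 13² = 169 ≡ 8, 12^16 ≡ 8² = 64 ≡ 18. Since 20 = 16 + 4, 12^20 ≡ 18·13: 18·13 = 234 ≡ 4. So 12^20 ≡ 4 (mod 23).
So σ(11) = σ(12) = 4 while 11 ≠ 12, therefore σ is not injective.
Since σ is not injective, we determine |image(σ)|. Computing x^20 mod 23 for each x (by repeated squaring, reducing mod 23 at every step), the values σ(0), σ(1), …, σ(22) are: 0, 1, 6, 18, 13, 12, 16, 8, 9, 2, 3, 4, 4, 3, 2, 9, 8, 16, 12, 13, 18, 6, 1.
The distinct values are {0, 1, 2, 3, 4, 6, 8, 9, 12, 13, 16, 18}; there are 12 of them.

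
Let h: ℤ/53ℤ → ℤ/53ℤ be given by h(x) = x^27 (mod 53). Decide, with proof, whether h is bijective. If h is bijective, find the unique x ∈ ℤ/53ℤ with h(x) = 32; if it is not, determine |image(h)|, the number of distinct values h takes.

21

Since 53 is prime, the nonzero elements of ℤ/53ℤ form a cyclic group of order 52.
As gcd(27, 52) = 1, raising to the 27th power is a bijection on this group: if a^27 ≡ b^27 then (ab^{−1})^27 = 1, and the only element of order dividing gcd(27, 52) = 1 is 1, so a = b.
With h(0) = 0 this makes h injective on all of ℤ/53ℤ, hence bijective (finite equal-size domain and codomain). In particular h is bijective.
Since h is bijective, we find the preimage of 32. The inverse of x ↦ x^27 on (ℤ/53ℤ)^× is x ↦ x^27, because 27·27 = 729 = 14·52 + 1 ≡ 1 (mod 52) and x^{52} = 1 for x ≠ 0 (Fermat). So h⁻¹(32) = 32^27 mod 53.
Repeated squaring mod 53: 32^1 ≡ 32, 32^2 ≡ 32² = 1024 ≡ 17, 32^4 ≡ 17² = 289 ≡ 24, 32^8 ≡ 24² = 576 ≡ 46, 32^16 ≡ 46² = 2116 ≡ 49. Since 27 = 16 + 8 + 2 + 1, 32^27 ≡ 49·46·17·32: 49·46 = 2254 ≡ 28, then 28·17 = 476 ≡ 52, then 52·32 = 1664 ≡ 21. So 32^27 ≡ 21 (mod 53).
Hence h⁻¹(32) = 21.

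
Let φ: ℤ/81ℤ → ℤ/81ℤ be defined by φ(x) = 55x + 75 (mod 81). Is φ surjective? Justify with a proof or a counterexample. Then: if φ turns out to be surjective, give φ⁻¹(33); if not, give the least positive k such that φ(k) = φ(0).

39

Since gcd(55, 81) = 1, 55 is invertible modulo 81. Euclid's algorithm: 81 = 1·55 + 26, 55 = 2·26 + 3, 26 = 8·3 + 2, 3 = 1·2 + 1; back-substituting gives 1 = 28·55 − 19·81, so 55⁻¹ ≡ 28 (mod 81).
For any y ∈ ℤ/81ℤ, x = 28(y − 75) mod 81 satisfies φ(x) = 55·28(y − 75) + 75 ≡ y (since 55·28 ≡ 1 mod 81). So every y has a preimage.
So φ is surjective.
Since φ is surjective, we compute φ⁻¹(33): solve 55x + 75 ≡ 33 (mod 81), i.e. 55x ≡ 39 (mod 81).
Multiplying by 55⁻¹ = 28 gives x ≡ 28·39 = 1092 = 13·81 + 39 ≡ 39 (mod 81).
Check: φ(39) = 55·39 + 75 = 2220 = 27·81 + 33 ≡ 33 (mod 81).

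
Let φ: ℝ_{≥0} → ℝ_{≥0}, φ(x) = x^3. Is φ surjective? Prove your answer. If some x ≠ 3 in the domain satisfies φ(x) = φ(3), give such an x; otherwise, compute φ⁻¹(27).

For any y ∈ ℝ_{≥0}, x = y^{1/3} ∈ ℝ_{≥0} gives φ(x) = y, so φ is surjective.
Since x ↦ x^3 is strictly increasing on ℝ_{≥0}, it is injective there, so no x ≠ 3 in the domain has φ(x) = φ(3). We therefore compute φ⁻¹(27) = 27^{1/3} = 3 (indeed 3^3 = 27).

3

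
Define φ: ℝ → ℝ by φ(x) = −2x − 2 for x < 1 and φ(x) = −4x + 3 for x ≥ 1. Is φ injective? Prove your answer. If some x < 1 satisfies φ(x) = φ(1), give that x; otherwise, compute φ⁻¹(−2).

-1/2

Both pieces are strictly decreasing (slopes −2 and −4), so each is injective on its own interval.
The left piece maps (−∞, 1) onto (−4, ∞); the right piece maps [1, ∞) onto (−∞, −1].
These images overlap. In particular φ(1) = −1 (right piece), and solving −2x − 2 = −1 on the left piece gives x = −1/2 < 1.
So φ(−1/2) = φ(1) with −1/2 ≠ 1, and φ is not injective. This x = −1/2 is the requested value below 1.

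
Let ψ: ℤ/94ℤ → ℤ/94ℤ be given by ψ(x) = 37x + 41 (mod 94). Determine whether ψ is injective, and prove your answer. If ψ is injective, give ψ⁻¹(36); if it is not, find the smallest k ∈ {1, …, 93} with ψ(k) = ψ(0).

71

If ψ(s) = ψ(t), then 37s ≡ 37t (mod 94). Because gcd(37, 94) = 1, we may cancel 37 to get s ≡ t (mod 94).
Thus ψ is injective.
We now compute 37⁻¹ mod 94 explicitly. Euclid's algorithm: 94 = 2·37 + 20, 37 = 1·20 + 17, 20 = 1·17 + 3, 17 = 5·3 + 2, 3 = 1·2 + 1; back-substituting gives 1 = 61·37 − 24·94, so 37⁻¹ ≡ 61 (mod 94).
Since ψ is injective, we compute ψ⁻¹(36): solve 37x + 41 ≡ 36 (mod 94), i.e. 37x ≡ 89 (mod 94).
Multiplying by 37⁻¹ = 61 gives x ≡ 61·89 = 5429 = 57·94 + 71 ≡ 71 (mod 94).
Check: ψ(71) = 37·71 + 41 = 2668 = 28·94 + 36 ≡ 36 (mod 94).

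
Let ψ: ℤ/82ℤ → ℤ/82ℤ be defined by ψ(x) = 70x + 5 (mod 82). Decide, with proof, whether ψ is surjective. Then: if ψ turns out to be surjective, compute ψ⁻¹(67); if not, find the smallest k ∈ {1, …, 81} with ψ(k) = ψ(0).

Since gcd(70, 82) = 2, we have 70x ≡ 0 (mod 2) for all x, so ψ(x) ≡ 1 (mod 2).
But 0 ≢ 1 (mod 2), so 0 ∈ ℤ/82ℤ has no preimage. Hence ψ is not surjective.
Since ψ is not surjective, we find the least positive k with ψ(k) = ψ(0): this means 70k ≡ 0 (mod 82), i.e. 82 ∣ 70k. Since gcd(70, 82) = 2, dividing through by 2 this holds exactly when 41 ∣ 35k, and as gcd(35, 41) = 1, exactly when 41 ∣ k.
The smallest positive such k is 41.

41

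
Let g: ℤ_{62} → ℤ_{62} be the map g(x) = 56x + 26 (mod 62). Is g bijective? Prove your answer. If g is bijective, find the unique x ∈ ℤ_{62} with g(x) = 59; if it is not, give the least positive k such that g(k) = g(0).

We have gcd(56, 62) = 2 > 1. Taking a = 0 and b = 31: g(0) = 26 and g(31) = 56·31 + 26 = 1762 ≡ 26 (mod 62).
So g(0) = g(31) while 0 ≠ 31, therefore g is not injective, hence not bijective.
Since g is not bijective, we find the least positive k with g(k) = g(0): this means 56k ≡ 0 (mod 62), i.e. 62 ∣ 56k. Since gcd(56, 62) = 2, dividing through by 2 this holds exactly when 31 ∣ 28k, and as gcd(28, 31) = 1, exactly when 31 ∣ k.
The smallest positive such k is 31.

31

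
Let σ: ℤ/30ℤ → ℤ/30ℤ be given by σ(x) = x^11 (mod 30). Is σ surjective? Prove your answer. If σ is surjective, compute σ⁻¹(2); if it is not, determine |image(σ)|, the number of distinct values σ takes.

8

Computing x^11 mod 30 for each x (by repeated squaring, reducing mod 30 at every step), the values σ(0), σ(1), …, σ(29) are: 0, 1, 8, 27, 4, 5, 6, 13, 2, 9, 10, 11, 18, 7, 14, 15, 16, 23, 12, 19, 20, 21, 28, 17, 24, 25, 26, 3, 22, 29.
Every element of ℤ/30ℤ appears exactly once in this list, so σ is a bijection, and in particular surjective.
Since σ is surjective, we read off the preimage of 2 from the same table: σ(8) = 2, so σ⁻¹(2) = 8.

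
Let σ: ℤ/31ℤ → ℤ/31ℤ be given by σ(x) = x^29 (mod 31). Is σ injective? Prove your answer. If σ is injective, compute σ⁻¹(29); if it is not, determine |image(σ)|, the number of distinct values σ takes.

Since 31 is prime, the nonzero elements of ℤ/31ℤ form a cyclic group of order 30.
As gcd(29, 30) = 1, raising to the 29th power is a bijection on this group: if u^29 ≡ v^29 then (uv^{−1})^29 = 1, and the only element of order dividing gcd(29, 30) = 1 is 1, so u = v.
With σ(0) = 0 this makes σ injective on all of ℤ/31ℤ, hence bijective (finite equal-size domain and codomain). In particular σ is injective.
Since σ is injective, we find the preimage of 29. The inverse of x ↦ x^29 on (ℤ/31ℤ)^× is x ↦ x^29, because 29·29 = 841 = 28·30 + 1 ≡ 1 (mod 30) and x^{30} = 1 for x ≠ 0 (Fermat). So σ⁻¹(29) = 29^29 mod 31.
Repeated squaring mod 31: 29^1 ≡ 29, 29^2 ≡ 29² = 841 ≡ 4, 29^4 ≡ 4² = 16, 29^8 ≡ 16² = 256 ≡ 8, 29^16 ≡ 8² = 64 ≡ 2. Since 29 = 16 + 8 + 4 + 1, 29^29 ≡ 2·8·16·29: 2·8 = 16, then 16·16 = 256 ≡ 8, then 8·29 = 232 ≡ 15. So 29^29 ≡ 15 (mod 31).
Hence σ⁻¹(29) = 15.

15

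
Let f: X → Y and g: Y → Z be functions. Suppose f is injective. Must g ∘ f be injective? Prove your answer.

No. Take X = Y = Z = {1, 2}, f = identity (injective), and g(x) = 1 for every x.
Then (g ∘ f)(1) = 1 = (g ∘ f)(2) with 1 ≠ 2, so g ∘ f is not injective.

not injective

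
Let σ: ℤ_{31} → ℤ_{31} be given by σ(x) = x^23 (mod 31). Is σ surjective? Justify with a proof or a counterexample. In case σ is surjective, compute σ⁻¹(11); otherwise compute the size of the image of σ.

Since 31 is prime, the nonzero elements of ℤ_{31} form a cyclic group of order 30.
As gcd(23, 30) = 1, raising to the 23rd power is a bijection on this group: if s^23 ≡ t^23 then (st^{−1})^23 = 1, and the only element of order dividing gcd(23, 30) = 1 is 1, so s = t.
With σ(0) = 0 this makes σ injective on all of ℤ_{31}, hence bijective (finite equal-size domain and codomain). In particular σ is surjective.
Since σ is surjective, we find the preimage of 11. The inverse of x ↦ x^23 on (ℤ_{31})^× is x ↦ x^17, because 23·17 = 391 = 13·30 + 1 ≡ 1 (mod 30) and x^{30} = 1 for x ≠ 0 (Fermat). So σ⁻¹(11) = 11^17 mod 31.
Repeated squaring mod 31: 11^1 ≡ 11, 11^2 ≡ 11² = 121 ≡ 28, 11^4 ≡ 28² = 784 ≡ 9, 11^8 ≡ 9² = 81 ≡ 19, 11^16 ≡ 19² = 361 ≡ 20. Since 17 = 16 + 1, 11^17 ≡ 20·11: 20·11 = 220 ≡ 3. So 11^17 ≡ 3 (mod 31).
Hence σ⁻¹(11) = 3.

3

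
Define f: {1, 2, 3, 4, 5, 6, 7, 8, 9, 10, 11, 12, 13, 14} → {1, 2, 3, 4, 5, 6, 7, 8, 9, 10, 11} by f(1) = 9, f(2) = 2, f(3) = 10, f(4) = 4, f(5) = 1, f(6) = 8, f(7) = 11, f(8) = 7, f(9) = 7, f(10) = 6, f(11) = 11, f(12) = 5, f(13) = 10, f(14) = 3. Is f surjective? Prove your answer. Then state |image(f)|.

Every element of the codomain has a preimage: 1 = f(5), 2 = f(2), 3 = f(14), 4 = f(4), 5 = f(12), 6 = f(10), 7 = f(8), 8 = f(6), 9 = f(1), 10 = f(3), 11 = f(7).
So f is surjective.
The image of f is {1, 2, 3, 4, 5, 6, 7, 8, 9, 10, 11}, which has 11 elements.

11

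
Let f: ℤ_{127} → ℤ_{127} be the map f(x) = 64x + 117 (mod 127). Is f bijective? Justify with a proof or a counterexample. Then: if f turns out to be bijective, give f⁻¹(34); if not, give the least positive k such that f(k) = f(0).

If f(s) = f(t), then 64s ≡ 64t (mod 127). Because gcd(64, 127) = 1, we may cancel 64 to get s ≡ t (mod 127).
We now compute 64⁻¹ mod 127 explicitly. Euclid's algorithm: 127 = 1·64 + 63, 64 = 1·63 + 1; back-substituting gives 1 = 2·64 − 1·127, so 64⁻¹ ≡ 2 (mod 127).
For any y ∈ ℤ_{127}, x = 2(y − 117) mod 127 satisfies f(x) = 64·2(y − 117) + 117 ≡ y (since 64·2 ≡ 1 mod 127). So every y has a preimage.
Thus f is bijective.
Since f is bijective, we find f⁻¹(34): we need 64x ≡ 34 − 117 ≡ 44 (mod 127). Using 64⁻¹ = 2: x ≡ 2·44 = 88, so x = 88.
Check: f(88) = 64·88 + 117 = 5749 = 45·127 + 34 ≡ 34 (mod 127).

88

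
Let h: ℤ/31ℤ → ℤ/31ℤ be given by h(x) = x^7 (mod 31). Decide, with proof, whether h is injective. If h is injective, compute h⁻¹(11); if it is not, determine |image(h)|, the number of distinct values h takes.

Since 31 is prime, the nonzero elements of ℤ/31ℤ form a cyclic group of order 30.
As gcd(7, 30) = 1, raising to the 7th power is a bijection on this group: if a^7 ≡ b^7 then (ab^{−1})^7 = 1, and the only element of order dividing gcd(7, 30) = 1 is 1, so a = b.
With h(0) = 0 this makes h injective on all of ℤ/31ℤ, hence bijective (finite equal-size domain and codomain). In particular h is injective.
Since h is injective, we find the preimage of 11. The inverse of x ↦ x^7 on (ℤ/31ℤ)^× is x ↦ x^13, because 7·13 = 91 = 3·30 + 1 ≡ 1 (mod 30) and x^{30} = 1 for x ≠ 0 (Fermat). So h⁻¹(11) = 11^13 mod 31.
Repeated squaring mod 31: 11^1 ≡ 11, 11^2 ≡ 11² = 121 ≡ 28, 11^4 ≡ 28² = 784 ≡ 9, 11^8 ≡ 9² = 81 ≡ 19. Since 13 = 8 + 4 + 1, 11^13 ≡ 19·9·11: 19·9 = 171 ≡ 16, then 16·11 = 176 ≡ 21. So 11^13 ≡ 21 (mod 31).
Hence h⁻¹(11) = 21.

21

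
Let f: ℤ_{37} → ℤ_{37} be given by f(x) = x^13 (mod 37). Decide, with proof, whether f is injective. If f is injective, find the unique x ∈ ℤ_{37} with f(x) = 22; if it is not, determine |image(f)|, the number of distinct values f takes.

Since 37 is prime, the nonzero elements of ℤ_{37} form a cyclic group of order 36.
As gcd(13, 36) = 1, raising to the 13th power is a bijection on this group: if s^13 ≡ t^13 then (st^{−1})^13 = 1, and the only element of order dividing gcd(13, 36) = 1 is 1, so s = t.
With f(0) = 0 this makes f injective on all of ℤ_{37}, hence bijective (finite equal-size domain and codomain). In particular f is injective.
Since f is injective, we find the preimage of 22. The inverse of x ↦ x^13 on (ℤ_{37})^× is x ↦ x^25, because 13·25 = 325 = 9·36 + 1 ≡ 1 (mod 36) and x^{36} = 1 for x ≠ 0 (Fermat). So f⁻¹(22) = 22^25 mod 37.
Repeated squaring mod 37: 22^1 ≡ 22, 22^2 ≡ 22² = 484 ≡ 3, 22^4 ≡ 3² = 9, 22^8 ≡ 9² = 81 ≡ 7, 22^16 ≡ 7² = 49 ≡ 12. Since 25 = 16 + 8 + 1, 22^25 ≡ 12·7·22: 12·7 = 84 ≡ 10, then 10·22 = 220 ≡ 35. So 22^25 ≡ 35 (mod 37).
Hence f⁻¹(22) = 35.

35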